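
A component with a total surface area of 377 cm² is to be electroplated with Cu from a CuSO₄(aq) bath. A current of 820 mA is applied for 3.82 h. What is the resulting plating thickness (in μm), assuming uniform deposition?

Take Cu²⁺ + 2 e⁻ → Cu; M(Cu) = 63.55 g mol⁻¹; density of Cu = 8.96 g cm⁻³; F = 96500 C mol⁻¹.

11.0 μm

Q = I·t = 0.8200 × 13752 = 11280 C; n(e⁻) = 0.1169 mol.
n(Cu) = n(e⁻)/2 = 0.05843 mol, so m = 0.05843 × 63.55 = 3.713 g.
Volume = m/ρ = 3.713 / 8.96 = 0.4144 cm³.
Thickness = V/A = 0.4144 / 377 = 0.00110 cm = 11.0 μm.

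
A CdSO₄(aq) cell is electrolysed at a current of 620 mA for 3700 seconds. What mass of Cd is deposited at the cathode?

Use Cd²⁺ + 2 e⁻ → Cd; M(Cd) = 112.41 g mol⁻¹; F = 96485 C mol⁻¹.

1.34 g

Q = I·t = 0.6200 A × 3700.0 s = 2294 C.
n(e⁻) = Q/F = 2294 / 96485 = 0.02378 mol.
Cd²⁺ + 2 e⁻ → Cd, so n(Cd) = n(e⁻)/2 = 0.01189 mol.
m = n·M = 0.01189 × 112.41 = 1.34 g.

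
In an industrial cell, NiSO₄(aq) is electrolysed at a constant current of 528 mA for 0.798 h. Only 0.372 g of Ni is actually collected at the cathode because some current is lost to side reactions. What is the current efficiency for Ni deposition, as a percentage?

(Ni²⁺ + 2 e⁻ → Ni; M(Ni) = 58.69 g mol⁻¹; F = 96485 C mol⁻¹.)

80.6 %

Q = I·t = 0.5280 × 2872.8 = 1517 C; n(e⁻) = 1517/96485 = 0.01572 mol.
Theoretical n(Ni) = n(e⁻)/2 = 0.007860 mol, i.e. m_theo = 0.007860 × 58.69 = 0.4613 g.
Efficiency = m_actual / m_theo = 0.372 / 0.4613 = 80.6 %.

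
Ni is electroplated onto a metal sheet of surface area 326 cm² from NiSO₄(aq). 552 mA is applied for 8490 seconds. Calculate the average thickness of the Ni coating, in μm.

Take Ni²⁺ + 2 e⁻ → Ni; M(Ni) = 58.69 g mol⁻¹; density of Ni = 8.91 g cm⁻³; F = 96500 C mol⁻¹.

Q = I·t = 0.5520 × 8490.0 = 4686 C; n(e⁻) = 0.04856 mol.
n(Ni) = n(e⁻)/2 = 0.02428 mol, so m = 0.02428 × 58.69 = 1.425 g.
Volume = m/ρ = 1.425 / 8.91 = 0.1599 cm³.
Thickness = V/A = 0.1599 / 326 = 4.91 × 10⁻⁴ cm = 4.91 μm.

4.91 μm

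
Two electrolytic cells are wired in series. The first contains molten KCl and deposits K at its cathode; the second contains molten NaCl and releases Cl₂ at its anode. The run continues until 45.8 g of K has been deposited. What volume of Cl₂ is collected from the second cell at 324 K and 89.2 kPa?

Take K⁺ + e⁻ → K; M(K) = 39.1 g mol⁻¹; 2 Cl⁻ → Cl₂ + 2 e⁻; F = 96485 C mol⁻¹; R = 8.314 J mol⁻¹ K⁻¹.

n(K) = 45.8 / 39.1 = 1.171 mol, so n(e⁻) = 1 × 1.171 = 1.171 mol.
The cells are in series, so the same 1.171 mol of electrons passes through the second cell.
2 Cl⁻ → Cl₂ + 2 e⁻ — 2 mol e⁻ per mol Cl₂, so n(Cl₂) = 1.171/2 = 0.5857 mol.
V = nRT/P = (0.5857 × 8.314 × 324) / (89.2 × 10³) = 0.0177 m³ = 17.7 L.

17.7 L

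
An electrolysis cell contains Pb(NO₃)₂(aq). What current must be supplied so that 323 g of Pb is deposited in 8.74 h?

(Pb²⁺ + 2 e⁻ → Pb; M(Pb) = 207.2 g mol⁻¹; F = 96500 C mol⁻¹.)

n(Pb) = 323 / 207.2 = 1.559 mol.
n(e⁻) = 2 × 1.559 = 3.118 mol.
Q = n(e⁻)·F = 3.118 × 96500 = 300900 C.
I = Q/t = 300900 / 31464 s = 9.56 A.

9.56 A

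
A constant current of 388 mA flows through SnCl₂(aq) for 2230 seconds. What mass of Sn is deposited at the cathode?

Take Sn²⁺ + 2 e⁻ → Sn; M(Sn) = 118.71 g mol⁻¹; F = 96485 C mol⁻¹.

0.532 g

Q = I·t = 0.3880 A × 2230.0 s = 865.2 C.
n(e⁻) = Q/F = 865.2 / 96485 = 0.008968 mol.
Sn²⁺ + 2 e⁻ → Sn, so n(Sn) = n(e⁻)/2 = 0.004484 mol.
m = n·M = 0.004484 × 118.71 = 0.532 g.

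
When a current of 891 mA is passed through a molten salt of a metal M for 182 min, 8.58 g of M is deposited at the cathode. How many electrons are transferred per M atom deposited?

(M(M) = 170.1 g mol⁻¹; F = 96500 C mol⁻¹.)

Q = I·t = 0.8910 A × 10920 s = 9730 C, so n(e⁻) = 9730/96500 = 0.1008 mol.
n(M) deposited = 8.58 / 170.1 = 0.05044 mol.
Electrons per atom = n(e⁻)/n(M) = 0.1008 / 0.05044 = 2.00 ≈ 2, so the ion is M²⁺.

2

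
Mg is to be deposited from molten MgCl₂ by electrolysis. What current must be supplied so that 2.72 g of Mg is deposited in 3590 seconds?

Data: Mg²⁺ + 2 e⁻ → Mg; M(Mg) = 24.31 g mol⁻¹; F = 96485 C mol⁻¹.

n(Mg) = 2.72 / 24.31 = 0.1119 mol.
n(e⁻) = 2 × 0.1119 = 0.2238 mol.
Q = n(e⁻)·F = 0.2238 × 96485 = 21590 C.
I = Q/t = 21590 / 3590.0 s = 6.01 A.

6.01 A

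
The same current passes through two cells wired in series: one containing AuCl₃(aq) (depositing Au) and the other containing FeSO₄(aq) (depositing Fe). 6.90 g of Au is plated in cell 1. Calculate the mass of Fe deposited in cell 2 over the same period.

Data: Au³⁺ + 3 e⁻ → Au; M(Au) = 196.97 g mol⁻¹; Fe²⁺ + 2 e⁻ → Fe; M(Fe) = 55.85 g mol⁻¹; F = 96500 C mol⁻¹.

2.93 g

n(Au) = 6.90 / 196.97 = 0.03503 mol.
Since Au³⁺ + 3 e⁻ → Au, n(e⁻) passed = 3 × 0.03503 = 0.1051 mol.
Cells in series carry the same charge, so the same 0.1051 mol of electrons passes through cell 2.
Fe²⁺ + 2 e⁻ → Fe, so n(Fe) = 0.1051 / 2 = 0.05255 mol.
m(Fe) = 0.05255 × 55.85 = 2.93 g.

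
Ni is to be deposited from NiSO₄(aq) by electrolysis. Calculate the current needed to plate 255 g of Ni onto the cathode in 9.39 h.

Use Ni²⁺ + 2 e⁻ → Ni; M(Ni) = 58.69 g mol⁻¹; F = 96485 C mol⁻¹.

n(Ni) = 255 / 58.69 = 4.345 mol.
n(e⁻) = 2 × 4.345 = 8.690 mol.
Q = n(e⁻)·F = 8.690 × 96485 = 838400 C.
I = Q/t = 838400 / 33804 s = 24.8 A.

24.8 A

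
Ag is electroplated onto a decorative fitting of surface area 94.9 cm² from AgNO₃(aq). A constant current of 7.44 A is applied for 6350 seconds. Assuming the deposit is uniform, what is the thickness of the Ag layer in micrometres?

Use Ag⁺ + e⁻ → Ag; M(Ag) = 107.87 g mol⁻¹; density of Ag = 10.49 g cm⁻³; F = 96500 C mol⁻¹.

530 μm

Q = I·t = 7.440 × 6350.0 = 47240 C; n(e⁻) = 0.4896 mol.
n(Ag) = n(e⁻)/1 = 0.4896 mol, so m = 0.4896 × 107.87 = 52.81 g.
Volume = m/ρ = 52.81 / 10.49 = 5.034 cm³.
Thickness = V/A = 5.034 / 94.9 = 0.0530 cm = 530 μm.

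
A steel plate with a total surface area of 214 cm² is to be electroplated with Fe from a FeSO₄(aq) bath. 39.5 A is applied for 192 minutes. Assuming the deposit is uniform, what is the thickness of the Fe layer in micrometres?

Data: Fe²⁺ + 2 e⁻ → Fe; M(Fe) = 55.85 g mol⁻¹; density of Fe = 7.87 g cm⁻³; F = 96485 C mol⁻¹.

782 μm

Q = I·t = 39.50 × 11520 = 455000 C; n(e⁻) = 4.716 mol.
n(Fe) = n(e⁻)/2 = 2.358 mol, so m = 2.358 × 55.85 = 131.7 g.
Volume = m/ρ = 131.7 / 7.87 = 16.73 cm³.
Thickness = V/A = 16.73 / 214 = 0.0782 cm = 782 μm.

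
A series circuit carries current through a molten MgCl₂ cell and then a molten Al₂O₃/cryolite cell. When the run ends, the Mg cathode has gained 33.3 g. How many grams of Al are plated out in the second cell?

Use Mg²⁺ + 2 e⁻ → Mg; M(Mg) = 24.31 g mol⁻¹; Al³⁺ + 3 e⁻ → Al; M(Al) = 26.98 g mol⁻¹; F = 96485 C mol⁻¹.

24.6 g

n(Mg) = 33.3 / 24.31 = 1.370 mol.
Since Mg²⁺ + 2 e⁻ → Mg, n(e⁻) passed = 2 × 1.370 = 2.740 mol.
Cells in series carry the same charge, so the same 2.740 mol of electrons passes through cell 2.
Al³⁺ + 3 e⁻ → Al, so n(Al) = 2.740 / 3 = 0.9132 mol.
m(Al) = 0.9132 × 26.98 = 24.6 g.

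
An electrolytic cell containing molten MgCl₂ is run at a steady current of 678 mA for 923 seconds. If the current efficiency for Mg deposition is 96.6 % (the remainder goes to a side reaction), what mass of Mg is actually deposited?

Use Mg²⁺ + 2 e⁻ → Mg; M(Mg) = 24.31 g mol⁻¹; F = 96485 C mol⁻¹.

Q = I·t = 0.6780 × 923.00 = 625.8 C.
n(e⁻) = 625.8/96485 = 0.006486 mol; theoretically n(Mg) = 0.006486/2 = 0.003243 mol, m_theo = 0.07884 g.
At 96.6 % efficiency, m_actual = 0.966 × 0.07884 = 0.0762 g.

0.0762 g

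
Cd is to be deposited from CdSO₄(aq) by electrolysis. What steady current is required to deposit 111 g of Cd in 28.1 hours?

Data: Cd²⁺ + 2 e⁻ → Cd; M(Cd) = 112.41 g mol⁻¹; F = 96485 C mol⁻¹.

1.88 A

n(Cd) = 111 / 112.41 = 0.9875 mol.
n(e⁻) = 2 × 0.9875 = 1.975 mol.
Q = n(e⁻)·F = 1.975 × 96485 = 190500 C.
I = Q/t = 190500 / 101160 s = 1.88 A.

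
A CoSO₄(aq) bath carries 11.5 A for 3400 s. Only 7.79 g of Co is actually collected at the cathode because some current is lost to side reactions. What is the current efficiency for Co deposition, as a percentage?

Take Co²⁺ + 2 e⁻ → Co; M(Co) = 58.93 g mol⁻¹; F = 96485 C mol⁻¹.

Q = I·t = 11.50 × 3400.0 = 39100 C; n(e⁻) = 39100/96485 = 0.4052 mol.
Theoretical n(Co) = n(e⁻)/2 = 0.2026 mol, i.e. m_theo = 0.2026 × 58.93 = 11.94 g.
Efficiency = m_actual / m_theo = 7.79 / 11.94 = 65.2 %.

65.2 %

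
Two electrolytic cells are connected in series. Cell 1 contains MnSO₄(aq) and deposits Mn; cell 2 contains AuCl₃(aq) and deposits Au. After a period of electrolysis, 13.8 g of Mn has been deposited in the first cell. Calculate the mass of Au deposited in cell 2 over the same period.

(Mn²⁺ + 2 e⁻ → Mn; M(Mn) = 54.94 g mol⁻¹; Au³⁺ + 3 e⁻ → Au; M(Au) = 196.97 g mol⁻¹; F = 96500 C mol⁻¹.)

33.0 g

n(Mn) = 13.8 / 54.94 = 0.2512 mol.
Since Mn²⁺ + 2 e⁻ → Mn, n(e⁻) passed = 2 × 0.2512 = 0.5024 mol.
Cells in series carry the same charge, so the same 0.5024 mol of electrons passes through cell 2.
Au³⁺ + 3 e⁻ → Au, so n(Au) = 0.5024 / 3 = 0.1675 mol.
m(Au) = 0.1675 × 196.97 = 33.0 g.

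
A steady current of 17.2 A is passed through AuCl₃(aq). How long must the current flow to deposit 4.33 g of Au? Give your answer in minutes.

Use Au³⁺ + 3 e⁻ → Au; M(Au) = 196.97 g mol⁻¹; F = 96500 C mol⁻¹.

n(Au) = m/M = 4.33 / 196.97 = 0.02198 mol.
Each Au atom requires 3 electrons, so n(e⁻) = 3 × 0.02198 = 0.06595 mol.
Q = n(e⁻)·F = 0.06595 × 96500 = 6364 C.
t = Q/I = 6364 / 17.20 A = 370.0 s = 6.17 min.

6.17 min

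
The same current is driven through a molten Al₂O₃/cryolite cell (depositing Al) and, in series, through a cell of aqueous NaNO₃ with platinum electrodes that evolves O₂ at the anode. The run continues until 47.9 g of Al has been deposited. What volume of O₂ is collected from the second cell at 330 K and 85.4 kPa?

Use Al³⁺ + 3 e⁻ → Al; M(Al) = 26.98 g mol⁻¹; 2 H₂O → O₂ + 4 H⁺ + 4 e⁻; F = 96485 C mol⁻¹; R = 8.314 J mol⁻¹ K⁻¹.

42.8 L

n(Al) = 47.9 / 26.98 = 1.775 mol, so n(e⁻) = 3 × 1.775 = 5.326 mol.
The cells are in series, so the same 5.326 mol of electrons passes through the second cell.
2 H₂O → O₂ + 4 H⁺ + 4 e⁻ — 4 mol e⁻ per mol O₂, so n(O₂) = 5.326/4 = 1.332 mol.
V = nRT/P = (1.332 × 8.314 × 330) / (85.4 × 10³) = 0.0428 m³ = 42.8 L.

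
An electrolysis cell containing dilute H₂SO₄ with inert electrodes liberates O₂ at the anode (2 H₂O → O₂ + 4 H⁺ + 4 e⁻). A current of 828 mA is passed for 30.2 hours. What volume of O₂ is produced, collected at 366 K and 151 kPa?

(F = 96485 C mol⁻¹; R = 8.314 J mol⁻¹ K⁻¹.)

Q = I·t = 0.8280 A × 108720 s = 90020 C.
n(e⁻) = Q/F = 90020 / 96485 = 0.9330 mol.
4 electrons are transferred per O₂ molecule, so n(O₂) = 0.9330 / 4 = 0.2332 mol.
V = nRT/P = (0.2332 × 8.314 × 366) / (151 × 10³ Pa) = 0.00470 m³ = 4.70 L.

4.70 L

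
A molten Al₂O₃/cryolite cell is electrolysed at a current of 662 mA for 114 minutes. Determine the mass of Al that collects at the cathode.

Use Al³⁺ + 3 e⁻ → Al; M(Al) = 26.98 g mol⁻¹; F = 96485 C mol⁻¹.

0.422 g

Q = I·t = 0.6620 A × 6840.0 s = 4528 C.
n(e⁻) = Q/F = 4528 / 96485 = 0.04693 mol.
Al³⁺ + 3 e⁻ → Al, so n(Al) = n(e⁻)/3 = 0.01564 mol.
m = n·M = 0.01564 × 26.98 = 0.422 g.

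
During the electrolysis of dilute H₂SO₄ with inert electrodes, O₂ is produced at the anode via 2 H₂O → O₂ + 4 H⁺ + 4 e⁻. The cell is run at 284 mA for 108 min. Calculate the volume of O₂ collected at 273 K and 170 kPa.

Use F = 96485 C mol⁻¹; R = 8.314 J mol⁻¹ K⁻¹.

Q = I·t = 0.2840 A × 6480.0 s = 1840 C.
n(e⁻) = Q/F = 1840 / 96485 = 0.01907 mol.
4 electrons are transferred per O₂ molecule, so n(O₂) = 0.01907 / 4 = 0.004768 mol.
V = nRT/P = (0.004768 × 8.314 × 273) / (170 × 10³ Pa) = 6.37 × 10⁻⁵ m³ = 0.0637 L.

0.0637 L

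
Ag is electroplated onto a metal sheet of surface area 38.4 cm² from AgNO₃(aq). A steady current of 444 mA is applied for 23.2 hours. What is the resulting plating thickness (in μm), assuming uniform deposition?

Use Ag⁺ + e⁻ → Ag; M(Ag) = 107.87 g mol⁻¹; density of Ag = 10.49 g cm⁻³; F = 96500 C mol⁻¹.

Q = I·t = 0.4440 × 83520 = 37080 C; n(e⁻) = 0.3843 mol.
n(Ag) = n(e⁻)/1 = 0.3843 mol, so m = 0.3843 × 107.87 = 41.45 g.
Volume = m/ρ = 41.45 / 10.49 = 3.952 cm³.
Thickness = V/A = 3.952 / 38.4 = 0.103 cm = 1030 μm.

1030 μm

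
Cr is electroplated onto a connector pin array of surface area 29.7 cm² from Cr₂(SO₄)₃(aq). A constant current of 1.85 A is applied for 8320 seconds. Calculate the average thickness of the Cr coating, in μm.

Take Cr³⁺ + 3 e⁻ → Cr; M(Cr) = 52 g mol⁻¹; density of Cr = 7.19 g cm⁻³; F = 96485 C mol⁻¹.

Q = I·t = 1.850 × 8320.0 = 15390 C; n(e⁻) = 0.1595 mol.
n(Cr) = n(e⁻)/3 = 0.05318 mol, so m = 0.05318 × 52 = 2.765 g.
Volume = m/ρ = 2.765 / 7.19 = 0.3846 cm³.
Thickness = V/A = 0.3846 / 29.7 = 0.0129 cm = 129 μm.

129 μm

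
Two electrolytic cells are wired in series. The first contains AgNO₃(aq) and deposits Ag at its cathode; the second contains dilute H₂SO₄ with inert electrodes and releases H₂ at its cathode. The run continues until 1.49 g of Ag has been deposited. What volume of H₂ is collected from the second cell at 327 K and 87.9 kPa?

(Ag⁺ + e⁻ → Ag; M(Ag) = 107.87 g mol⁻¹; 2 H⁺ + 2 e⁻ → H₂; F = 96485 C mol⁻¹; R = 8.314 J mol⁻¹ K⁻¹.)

n(Ag) = 1.49 / 107.87 = 0.01381 mol, so n(e⁻) = 1 × 0.01381 = 0.01381 mol.
The cells are in series, so the same 0.01381 mol of electrons passes through the second cell.
2 H⁺ + 2 e⁻ → H₂ — 2 mol e⁻ per mol H₂, so n(H₂) = 0.01381/2 = 0.006906 mol.
V = nRT/P = (0.006906 × 8.314 × 327) / (87.9 × 10³) = 2.14 × 10⁻⁴ m³ = 0.214 L.

0.214 L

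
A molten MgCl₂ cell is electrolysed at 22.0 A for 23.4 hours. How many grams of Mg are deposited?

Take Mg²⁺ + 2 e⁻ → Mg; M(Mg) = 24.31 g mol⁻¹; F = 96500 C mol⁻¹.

Q = I·t = 22.00 A × 84240 s = 1853000 C.
n(e⁻) = Q/F = 1853000 / 96500 = 19.20 mol.
Mg²⁺ + 2 e⁻ → Mg, so n(Mg) = n(e⁻)/2 = 9.602 mol.
m = n·M = 9.602 × 24.31 = 233 g.

233 g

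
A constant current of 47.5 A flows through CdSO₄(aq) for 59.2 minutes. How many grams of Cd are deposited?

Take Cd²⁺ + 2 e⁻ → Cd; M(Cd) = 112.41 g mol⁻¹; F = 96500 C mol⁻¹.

98.3 g

Q = I·t = 47.50 A × 3552.0 s = 168700 C.
n(e⁻) = Q/F = 168700 / 96500 = 1.748 mol.
Cd²⁺ + 2 e⁻ → Cd, so n(Cd) = n(e⁻)/2 = 0.8742 mol.
m = n·M = 0.8742 × 112.41 = 98.3 g.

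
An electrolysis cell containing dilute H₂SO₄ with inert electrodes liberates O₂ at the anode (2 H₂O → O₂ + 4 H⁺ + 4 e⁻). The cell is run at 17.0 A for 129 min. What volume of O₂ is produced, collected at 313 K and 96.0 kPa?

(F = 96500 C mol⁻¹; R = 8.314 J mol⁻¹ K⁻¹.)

Q = I·t = 17.00 A × 7740.0 s = 131600 C.
n(e⁻) = Q/F = 131600 / 96500 = 1.364 mol.
4 electrons are transferred per O₂ molecule, so n(O₂) = 1.364 / 4 = 0.3409 mol.
V = nRT/P = (0.3409 × 8.314 × 313) / (96.0 × 10³ Pa) = 0.00924 m³ = 9.24 L.

9.24 L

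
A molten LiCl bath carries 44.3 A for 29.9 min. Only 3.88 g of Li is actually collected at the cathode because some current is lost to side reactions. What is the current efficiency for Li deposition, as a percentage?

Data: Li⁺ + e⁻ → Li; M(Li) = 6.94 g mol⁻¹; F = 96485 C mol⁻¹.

Q = I·t = 44.30 × 1794.0 = 79470 C; n(e⁻) = 79470/96485 = 0.8237 mol.
Theoretical n(Li) = n(e⁻)/1 = 0.8237 mol, i.e. m_theo = 0.8237 × 6.94 = 5.716 g.
Efficiency = m_actual / m_theo = 3.88 / 5.716 = 67.9 %.

67.9 %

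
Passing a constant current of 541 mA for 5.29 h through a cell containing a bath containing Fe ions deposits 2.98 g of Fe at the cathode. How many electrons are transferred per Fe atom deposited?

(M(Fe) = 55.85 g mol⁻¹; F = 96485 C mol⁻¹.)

Q = I·t = 0.5410 A × 19044 s = 10300 C, so n(e⁻) = 10300/96485 = 0.1068 mol.
n(Fe) deposited = 2.98 / 55.85 = 0.05336 mol.
Electrons per atom = n(e⁻)/n(Fe) = 0.1068 / 0.05336 = 2.00 ≈ 2, so the ion is Fe²⁺.

2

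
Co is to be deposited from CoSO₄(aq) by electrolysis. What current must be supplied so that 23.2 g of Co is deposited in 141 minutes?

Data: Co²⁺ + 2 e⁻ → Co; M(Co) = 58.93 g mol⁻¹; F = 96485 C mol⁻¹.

n(Co) = 23.2 / 58.93 = 0.3937 mol.
n(e⁻) = 2 × 0.3937 = 0.7874 mol.
Q = n(e⁻)·F = 0.7874 × 96485 = 75970 C.
I = Q/t = 75970 / 8460.0 s = 8.98 A.

8.98 A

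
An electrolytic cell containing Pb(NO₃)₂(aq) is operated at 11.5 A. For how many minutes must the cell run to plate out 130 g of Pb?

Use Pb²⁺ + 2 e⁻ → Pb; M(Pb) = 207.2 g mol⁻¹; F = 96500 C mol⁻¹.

n(Pb) = m/M = 130 / 207.2 = 0.6274 mol.
Each Pb atom requires 2 electrons, so n(e⁻) = 2 × 0.6274 = 1.255 mol.
Q = n(e⁻)·F = 1.255 × 96500 = 121100 C.
t = Q/I = 121100 / 11.50 A = 10530 s = 175 min.

175 min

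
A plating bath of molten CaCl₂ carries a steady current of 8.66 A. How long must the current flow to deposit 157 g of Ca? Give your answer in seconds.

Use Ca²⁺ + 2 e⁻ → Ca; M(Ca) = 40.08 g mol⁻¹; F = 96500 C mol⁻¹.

87300 s

n(Ca) = m/M = 157 / 40.08 = 3.917 mol.
Each Ca atom requires 2 electrons, so n(e⁻) = 2 × 3.917 = 7.834 mol.
Q = n(e⁻)·F = 7.834 × 96500 = 756000 C.
t = Q/I = 756000 / 8.660 A = 87300 s.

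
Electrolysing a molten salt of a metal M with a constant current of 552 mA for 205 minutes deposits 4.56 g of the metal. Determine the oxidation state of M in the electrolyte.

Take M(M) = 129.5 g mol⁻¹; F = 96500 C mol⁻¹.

+2

Q = I·t = 0.5520 A × 12300 s = 6790 C, so n(e⁻) = 6790/96500 = 0.07036 mol.
n(M) deposited = 4.56 / 129.5 = 0.03521 mol.
Electrons per atom = n(e⁻)/n(M) = 0.07036 / 0.03521 = 2.00 ≈ 2, so the ion is M²⁺.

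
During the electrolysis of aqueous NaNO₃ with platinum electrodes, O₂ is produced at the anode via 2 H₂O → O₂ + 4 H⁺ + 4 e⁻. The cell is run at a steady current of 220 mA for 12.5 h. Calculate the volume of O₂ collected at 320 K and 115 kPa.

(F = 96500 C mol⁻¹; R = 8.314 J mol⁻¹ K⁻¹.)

Q = I·t = 0.2200 A × 45000 s = 9900 C.
n(e⁻) = Q/F = 9900 / 96500 = 0.1026 mol.
4 electrons are transferred per O₂ molecule, so n(O₂) = 0.1026 / 4 = 0.02565 mol.
V = nRT/P = (0.02565 × 8.314 × 320) / (115 × 10³ Pa) = 5.93 × 10⁻⁴ m³ = 0.593 L.

0.593 L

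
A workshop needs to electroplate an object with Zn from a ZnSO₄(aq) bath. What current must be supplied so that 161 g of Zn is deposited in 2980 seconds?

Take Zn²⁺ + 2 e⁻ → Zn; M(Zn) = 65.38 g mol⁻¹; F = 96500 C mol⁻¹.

159 A

n(Zn) = 161 / 65.38 = 2.463 mol.
n(e⁻) = 2 × 2.463 = 4.925 mol.
Q = n(e⁻)·F = 4.925 × 96500 = 475300 C.
I = Q/t = 475300 / 2980.0 s = 159 A.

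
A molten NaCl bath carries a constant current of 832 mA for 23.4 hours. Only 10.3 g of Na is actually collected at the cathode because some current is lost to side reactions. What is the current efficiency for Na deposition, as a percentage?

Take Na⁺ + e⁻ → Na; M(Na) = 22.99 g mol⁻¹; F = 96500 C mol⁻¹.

61.7 %

Q = I·t = 0.8320 × 84240 = 70090 C; n(e⁻) = 70090/96500 = 0.7263 mol.
Theoretical n(Na) = n(e⁻)/1 = 0.7263 mol, i.e. m_theo = 0.7263 × 22.99 = 16.70 g.
Efficiency = m_actual / m_theo = 10.3 / 16.70 = 61.7 %.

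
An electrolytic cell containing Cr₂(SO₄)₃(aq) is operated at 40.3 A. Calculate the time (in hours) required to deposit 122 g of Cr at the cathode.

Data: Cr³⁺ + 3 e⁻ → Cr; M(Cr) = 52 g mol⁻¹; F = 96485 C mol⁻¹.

n(Cr) = m/M = 122 / 52 = 2.346 mol.
Each Cr atom requires 3 electrons, so n(e⁻) = 3 × 2.346 = 7.038 mol.
Q = n(e⁻)·F = 7.038 × 96485 = 679100 C.
t = Q/I = 679100 / 40.30 A = 16850 s = 4.68 h.

4.68 h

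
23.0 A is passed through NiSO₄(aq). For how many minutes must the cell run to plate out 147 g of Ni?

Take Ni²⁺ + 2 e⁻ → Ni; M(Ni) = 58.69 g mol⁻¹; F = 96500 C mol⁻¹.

350 min

n(Ni) = m/M = 147 / 58.69 = 2.505 mol.
Each Ni atom requires 2 electrons, so n(e⁻) = 2 × 2.505 = 5.009 mol.
Q = n(e⁻)·F = 5.009 × 96500 = 483400 C.
t = Q/I = 483400 / 23.00 A = 21020 s = 350 min.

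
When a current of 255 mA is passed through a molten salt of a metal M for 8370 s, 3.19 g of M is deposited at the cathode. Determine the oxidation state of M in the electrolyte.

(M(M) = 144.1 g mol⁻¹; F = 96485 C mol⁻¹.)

Q = I·t = 0.2550 A × 8370.0 s = 2134 C, so n(e⁻) = 2134/96485 = 0.02212 mol.
n(M) deposited = 3.19 / 144.1 = 0.02214 mol.
Electrons per atom = n(e⁻)/n(M) = 0.02212 / 0.02214 = 0.999 ≈ 1, so the ion is M⁺.

+1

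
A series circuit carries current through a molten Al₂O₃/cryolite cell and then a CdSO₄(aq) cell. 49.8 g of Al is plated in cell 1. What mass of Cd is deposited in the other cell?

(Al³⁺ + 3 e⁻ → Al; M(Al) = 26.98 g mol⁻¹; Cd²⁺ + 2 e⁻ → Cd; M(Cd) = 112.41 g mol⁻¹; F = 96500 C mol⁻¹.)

n(Al) = 49.8 / 26.98 = 1.846 mol.
Since Al³⁺ + 3 e⁻ → Al, n(e⁻) passed = 3 × 1.846 = 5.537 mol.
Cells in series carry the same charge, so the same 5.537 mol of electrons passes through cell 2.
Cd²⁺ + 2 e⁻ → Cd, so n(Cd) = 5.537 / 2 = 2.769 mol.
m(Cd) = 2.769 × 112.41 = 311 g.

311 g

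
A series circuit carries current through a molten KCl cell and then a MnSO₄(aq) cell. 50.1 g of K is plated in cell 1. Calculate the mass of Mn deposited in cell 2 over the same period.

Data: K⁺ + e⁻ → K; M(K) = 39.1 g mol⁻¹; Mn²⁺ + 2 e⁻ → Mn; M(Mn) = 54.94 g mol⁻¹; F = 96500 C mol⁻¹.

35.2 g

n(K) = 50.1 / 39.1 = 1.281 mol.
Since K⁺ + e⁻ → K, n(e⁻) passed = 1 × 1.281 = 1.281 mol.
Cells in series carry the same charge, so the same 1.281 mol of electrons passes through cell 2.
Mn²⁺ + 2 e⁻ → Mn, so n(Mn) = 1.281 / 2 = 0.6407 mol.
m(Mn) = 0.6407 × 54.94 = 35.2 g.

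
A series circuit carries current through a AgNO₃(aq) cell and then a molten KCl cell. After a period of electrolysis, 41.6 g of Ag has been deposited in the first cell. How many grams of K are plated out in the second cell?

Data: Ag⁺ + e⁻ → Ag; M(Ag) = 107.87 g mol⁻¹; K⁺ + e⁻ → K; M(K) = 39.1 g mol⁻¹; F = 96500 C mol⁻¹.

15.1 g

n(Ag) = 41.6 / 107.87 = 0.3856 mol.
Since Ag⁺ + e⁻ → Ag, n(e⁻) passed = 1 × 0.3856 = 0.3856 mol.
Cells in series carry the same charge, so the same 0.3856 mol of electrons passes through cell 2.
K⁺ + e⁻ → K, so n(K) = 0.3856 / 1 = 0.3856 mol.
m(K) = 0.3856 × 39.1 = 15.1 g.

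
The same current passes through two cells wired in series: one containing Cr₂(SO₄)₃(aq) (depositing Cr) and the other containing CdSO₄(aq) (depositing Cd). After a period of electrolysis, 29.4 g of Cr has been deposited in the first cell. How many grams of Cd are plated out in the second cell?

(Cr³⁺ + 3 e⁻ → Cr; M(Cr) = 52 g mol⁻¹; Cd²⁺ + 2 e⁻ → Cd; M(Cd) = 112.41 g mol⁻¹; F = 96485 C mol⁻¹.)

95.3 g

n(Cr) = 29.4 / 52 = 0.5654 mol.
Since Cr³⁺ + 3 e⁻ → Cr, n(e⁻) passed = 3 × 0.5654 = 1.696 mol.
Cells in series carry the same charge, so the same 1.696 mol of electrons passes through cell 2.
Cd²⁺ + 2 e⁻ → Cd, so n(Cd) = 1.696 / 2 = 0.8481 mol.
m(Cd) = 0.8481 × 112.41 = 95.3 g.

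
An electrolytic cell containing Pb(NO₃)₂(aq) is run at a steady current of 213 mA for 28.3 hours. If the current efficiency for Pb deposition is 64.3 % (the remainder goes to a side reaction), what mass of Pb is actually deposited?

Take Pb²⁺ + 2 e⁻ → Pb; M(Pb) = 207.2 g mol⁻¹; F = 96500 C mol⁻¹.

Q = I·t = 0.2130 × 101880 = 21700 C.
n(e⁻) = 21700/96500 = 0.2249 mol; theoretically n(Pb) = 0.2249/2 = 0.1124 mol, m_theo = 23.30 g.
At 64.3 % efficiency, m_actual = 0.643 × 23.30 = 15.0 g.

15.0 g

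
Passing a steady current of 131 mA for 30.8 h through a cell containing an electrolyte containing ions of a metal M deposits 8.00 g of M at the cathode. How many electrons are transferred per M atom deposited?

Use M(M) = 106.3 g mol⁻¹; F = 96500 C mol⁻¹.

2

Q = I·t = 0.1310 A × 110880 s = 14530 C, so n(e⁻) = 14530/96500 = 0.1505 mol.
n(M) deposited = 8.00 / 106.3 = 0.07526 mol.
Electrons per atom = n(e⁻)/n(M) = 0.1505 / 0.07526 = 2.00 ≈ 2, so the ion is M²⁺.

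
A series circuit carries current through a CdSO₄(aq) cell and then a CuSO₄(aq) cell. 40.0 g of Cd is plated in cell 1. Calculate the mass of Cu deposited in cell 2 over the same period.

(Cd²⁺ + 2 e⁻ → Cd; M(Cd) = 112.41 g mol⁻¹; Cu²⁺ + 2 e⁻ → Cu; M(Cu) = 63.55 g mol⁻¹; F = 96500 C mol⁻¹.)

22.6 g

n(Cd) = 40.0 / 112.41 = 0.3558 mol.
Since Cd²⁺ + 2 e⁻ → Cd, n(e⁻) passed = 2 × 0.3558 = 0.7117 mol.
Cells in series carry the same charge, so the same 0.7117 mol of electrons passes through cell 2.
Cu²⁺ + 2 e⁻ → Cu, so n(Cu) = 0.7117 / 2 = 0.3558 mol.
m(Cu) = 0.3558 × 63.55 = 22.6 g.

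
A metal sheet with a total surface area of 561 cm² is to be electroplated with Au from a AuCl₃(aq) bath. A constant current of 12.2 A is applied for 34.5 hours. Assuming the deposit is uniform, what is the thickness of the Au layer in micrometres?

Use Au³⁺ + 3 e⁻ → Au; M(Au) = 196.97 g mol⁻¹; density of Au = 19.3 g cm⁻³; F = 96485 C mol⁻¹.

Q = I·t = 12.20 × 124200 = 1515000 C; n(e⁻) = 15.70 mol.
n(Au) = n(e⁻)/3 = 5.235 mol, so m = 5.235 × 196.97 = 1031 g.
Volume = m/ρ = 1031 / 19.3 = 53.42 cm³.
Thickness = V/A = 53.42 / 561 = 0.0952 cm = 952 μm.

952 μm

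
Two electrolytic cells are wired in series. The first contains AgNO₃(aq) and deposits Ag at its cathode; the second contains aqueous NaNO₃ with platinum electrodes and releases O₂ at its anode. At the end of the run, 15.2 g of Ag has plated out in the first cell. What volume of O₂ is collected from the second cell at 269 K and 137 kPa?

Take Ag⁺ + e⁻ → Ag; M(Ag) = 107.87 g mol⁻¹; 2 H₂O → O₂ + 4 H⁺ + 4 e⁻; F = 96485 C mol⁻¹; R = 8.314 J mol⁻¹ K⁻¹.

0.575 L

n(Ag) = 15.2 / 107.87 = 0.1409 mol, so n(e⁻) = 1 × 0.1409 = 0.1409 mol.
The cells are in series, so the same 0.1409 mol of electrons passes through the second cell.
2 H₂O → O₂ + 4 H⁺ + 4 e⁻ — 4 mol e⁻ per mol O₂, so n(O₂) = 0.1409/4 = 0.03523 mol.
V = nRT/P = (0.03523 × 8.314 × 269) / (137 × 10³) = 5.75 × 10⁻⁴ m³ = 0.575 L.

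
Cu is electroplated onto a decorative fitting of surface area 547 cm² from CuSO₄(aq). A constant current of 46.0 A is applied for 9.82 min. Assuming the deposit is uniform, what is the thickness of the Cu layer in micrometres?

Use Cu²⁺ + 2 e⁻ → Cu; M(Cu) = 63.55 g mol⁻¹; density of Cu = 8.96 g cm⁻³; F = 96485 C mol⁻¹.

Q = I·t = 46.00 × 589.20 = 27100 C; n(e⁻) = 0.2809 mol.
n(Cu) = n(e⁻)/2 = 0.1405 mol, so m = 0.1405 × 63.55 = 8.926 g.
Volume = m/ρ = 8.926 / 8.96 = 0.9962 cm³.
Thickness = V/A = 0.9962 / 547 = 0.00182 cm = 18.2 μm.

18.2 μm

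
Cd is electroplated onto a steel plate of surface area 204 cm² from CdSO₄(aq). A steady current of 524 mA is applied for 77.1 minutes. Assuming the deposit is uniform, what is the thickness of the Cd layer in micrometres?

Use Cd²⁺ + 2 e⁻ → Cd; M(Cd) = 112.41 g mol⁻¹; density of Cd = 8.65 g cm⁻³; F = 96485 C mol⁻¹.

Q = I·t = 0.5240 × 4626.0 = 2424 C; n(e⁻) = 0.02512 mol.
n(Cd) = n(e⁻)/2 = 0.01256 mol, so m = 0.01256 × 112.41 = 1.412 g.
Volume = m/ρ = 1.412 / 8.65 = 0.1632 cm³.
Thickness = V/A = 0.1632 / 204 = 8.00 × 10⁻⁴ cm = 8.00 μm.

8.00 μm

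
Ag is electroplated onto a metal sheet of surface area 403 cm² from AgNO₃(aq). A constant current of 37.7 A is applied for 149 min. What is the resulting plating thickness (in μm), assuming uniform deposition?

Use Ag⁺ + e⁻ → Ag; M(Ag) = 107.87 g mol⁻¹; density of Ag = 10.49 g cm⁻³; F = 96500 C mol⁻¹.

891 μm

Q = I·t = 37.70 × 8940.0 = 337000 C; n(e⁻) = 3.493 mol.
n(Ag) = n(e⁻)/1 = 3.493 mol, so m = 3.493 × 107.87 = 376.7 g.
Volume = m/ρ = 376.7 / 10.49 = 35.92 cm³.
Thickness = V/A = 35.92 / 403 = 0.0891 cm = 891 μm.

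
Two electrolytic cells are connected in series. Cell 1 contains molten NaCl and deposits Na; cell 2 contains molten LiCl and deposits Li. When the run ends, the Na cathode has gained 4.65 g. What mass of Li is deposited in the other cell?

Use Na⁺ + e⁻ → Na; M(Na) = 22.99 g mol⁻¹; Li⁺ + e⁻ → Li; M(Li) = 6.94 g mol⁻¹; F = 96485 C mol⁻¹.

n(Na) = 4.65 / 22.99 = 0.2023 mol.
Since Na⁺ + e⁻ → Na, n(e⁻) passed = 1 × 0.2023 = 0.2023 mol.
Cells in series carry the same charge, so the same 0.2023 mol of electrons passes through cell 2.
Li⁺ + e⁻ → Li, so n(Li) = 0.2023 / 1 = 0.2023 mol.
m(Li) = 0.2023 × 6.94 = 1.40 g.

1.40 g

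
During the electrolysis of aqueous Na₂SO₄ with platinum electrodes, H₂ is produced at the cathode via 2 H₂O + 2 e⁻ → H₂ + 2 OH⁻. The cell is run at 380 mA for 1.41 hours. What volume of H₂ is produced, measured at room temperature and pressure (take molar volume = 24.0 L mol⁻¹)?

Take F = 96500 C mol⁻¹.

Q = I·t = 0.3800 A × 5076.0 s = 1929 C.
n(e⁻) = Q/F = 1929 / 96500 = 0.01999 mol.
2 electrons are transferred per H₂ molecule, so n(H₂) = 0.01999 / 2 = 0.009994 mol.
V = n × V_m = 0.009994 × 24.0 = 0.240 L.

0.240 L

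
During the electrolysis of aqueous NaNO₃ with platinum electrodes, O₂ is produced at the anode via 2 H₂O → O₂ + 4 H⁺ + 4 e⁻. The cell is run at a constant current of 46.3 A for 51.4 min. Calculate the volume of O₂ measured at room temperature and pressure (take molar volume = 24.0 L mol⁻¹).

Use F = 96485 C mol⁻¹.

Q = I·t = 46.30 A × 3084.0 s = 142800 C.
n(e⁻) = Q/F = 142800 / 96485 = 1.480 mol.
4 electrons are transferred per O₂ molecule, so n(O₂) = 1.480 / 4 = 0.3700 mol.
V = n × V_m = 0.3700 × 24.0 = 8.88 L.

8.88 L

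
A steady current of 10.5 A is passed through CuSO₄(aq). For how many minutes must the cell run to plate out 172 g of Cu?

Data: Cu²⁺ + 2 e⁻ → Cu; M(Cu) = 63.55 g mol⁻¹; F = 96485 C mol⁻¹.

829 min

n(Cu) = m/M = 172 / 63.55 = 2.707 mol.
Each Cu atom requires 2 electrons, so n(e⁻) = 2 × 2.707 = 5.413 mol.
Q = n(e⁻)·F = 5.413 × 96485 = 522300 C.
t = Q/I = 522300 / 10.50 A = 49740 s = 829 min.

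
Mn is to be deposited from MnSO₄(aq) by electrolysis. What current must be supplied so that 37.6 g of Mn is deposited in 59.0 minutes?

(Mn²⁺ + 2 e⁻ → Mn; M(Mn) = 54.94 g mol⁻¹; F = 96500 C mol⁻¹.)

37.3 A

n(Mn) = 37.6 / 54.94 = 0.6844 mol.
n(e⁻) = 2 × 0.6844 = 1.369 mol.
Q = n(e⁻)·F = 1.369 × 96500 = 132100 C.
I = Q/t = 132100 / 3540.0 s = 37.3 A.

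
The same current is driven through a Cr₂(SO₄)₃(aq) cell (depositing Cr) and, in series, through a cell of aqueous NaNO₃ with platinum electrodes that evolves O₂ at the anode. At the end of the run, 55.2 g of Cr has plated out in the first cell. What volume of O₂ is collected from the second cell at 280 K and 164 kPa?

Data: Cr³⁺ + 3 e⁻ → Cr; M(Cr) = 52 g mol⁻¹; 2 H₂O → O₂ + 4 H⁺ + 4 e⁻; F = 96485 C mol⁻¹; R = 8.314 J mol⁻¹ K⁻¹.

11.3 L

n(Cr) = 55.2 / 52 = 1.062 mol, so n(e⁻) = 3 × 1.062 = 3.185 mol.
The cells are in series, so the same 3.185 mol of electrons passes through the second cell.
2 H₂O → O₂ + 4 H⁺ + 4 e⁻ — 4 mol e⁻ per mol O₂, so n(O₂) = 3.185/4 = 0.7962 mol.
V = nRT/P = (0.7962 × 8.314 × 280) / (164 × 10³) = 0.0113 m³ = 11.3 L.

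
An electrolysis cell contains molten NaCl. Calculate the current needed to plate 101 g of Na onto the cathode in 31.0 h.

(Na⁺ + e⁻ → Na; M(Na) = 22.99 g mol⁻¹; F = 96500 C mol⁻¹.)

3.80 A

n(Na) = 101 / 22.99 = 4.393 mol.
n(e⁻) = 1 × 4.393 = 4.393 mol.
Q = n(e⁻)·F = 4.393 × 96500 = 423900 C.
I = Q/t = 423900 / 111600 s = 3.80 A.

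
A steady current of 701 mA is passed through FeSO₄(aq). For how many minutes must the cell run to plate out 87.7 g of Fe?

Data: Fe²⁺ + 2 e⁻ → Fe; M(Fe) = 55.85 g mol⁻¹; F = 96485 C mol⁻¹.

n(Fe) = m/M = 87.7 / 55.85 = 1.570 mol.
Each Fe atom requires 2 electrons, so n(e⁻) = 2 × 1.570 = 3.141 mol.
Q = n(e⁻)·F = 3.141 × 96485 = 303000 C.
t = Q/I = 303000 / 0.7010 A = 432300 s = 7200 min.

7200 min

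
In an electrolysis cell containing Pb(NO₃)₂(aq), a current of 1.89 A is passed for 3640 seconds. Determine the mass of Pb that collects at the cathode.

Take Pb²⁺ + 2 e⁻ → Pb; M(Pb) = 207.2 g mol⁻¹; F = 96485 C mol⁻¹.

7.39 g

Q = I·t = 1.890 A × 3640.0 s = 6880 C.
n(e⁻) = Q/F = 6880 / 96485 = 0.07130 mol.
Pb²⁺ + 2 e⁻ → Pb, so n(Pb) = n(e⁻)/2 = 0.03565 mol.
m = n·M = 0.03565 × 207.2 = 7.39 g.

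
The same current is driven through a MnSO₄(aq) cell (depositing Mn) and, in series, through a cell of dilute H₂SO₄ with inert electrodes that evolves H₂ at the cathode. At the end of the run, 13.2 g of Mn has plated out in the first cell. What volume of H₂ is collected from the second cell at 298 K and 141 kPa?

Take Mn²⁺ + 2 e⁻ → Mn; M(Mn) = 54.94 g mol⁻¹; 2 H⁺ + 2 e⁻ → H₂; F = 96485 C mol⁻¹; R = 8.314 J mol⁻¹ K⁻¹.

n(Mn) = 13.2 / 54.94 = 0.2403 mol, so n(e⁻) = 2 × 0.2403 = 0.4805 mol.
The cells are in series, so the same 0.4805 mol of electrons passes through the second cell.
2 H⁺ + 2 e⁻ → H₂ — 2 mol e⁻ per mol H₂, so n(H₂) = 0.4805/2 = 0.2403 mol.
V = nRT/P = (0.2403 × 8.314 × 298) / (141 × 10³) = 0.00422 m³ = 4.22 L.

4.22 L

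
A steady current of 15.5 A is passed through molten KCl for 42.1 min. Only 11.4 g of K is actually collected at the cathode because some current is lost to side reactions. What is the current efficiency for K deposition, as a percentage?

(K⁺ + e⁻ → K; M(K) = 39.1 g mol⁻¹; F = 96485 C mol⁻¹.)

Q = I·t = 15.50 × 2526.0 = 39150 C; n(e⁻) = 39150/96485 = 0.4058 mol.
Theoretical n(K) = n(e⁻)/1 = 0.4058 mol, i.e. m_theo = 0.4058 × 39.1 = 15.87 g.
Efficiency = m_actual / m_theo = 11.4 / 15.87 = 71.8 %.

71.8 %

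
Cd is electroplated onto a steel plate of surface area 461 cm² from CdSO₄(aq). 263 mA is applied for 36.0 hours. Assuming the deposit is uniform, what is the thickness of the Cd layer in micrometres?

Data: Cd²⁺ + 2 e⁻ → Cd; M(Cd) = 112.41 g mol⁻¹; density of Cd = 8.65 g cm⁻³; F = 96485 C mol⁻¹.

49.8 μm

Q = I·t = 0.2630 × 129600 = 34080 C; n(e⁻) = 0.3533 mol.
n(Cd) = n(e⁻)/2 = 0.1766 mol, so m = 0.1766 × 112.41 = 19.86 g.
Volume = m/ρ = 19.86 / 8.65 = 2.295 cm³.
Thickness = V/A = 2.295 / 461 = 0.00498 cm = 49.8 μm.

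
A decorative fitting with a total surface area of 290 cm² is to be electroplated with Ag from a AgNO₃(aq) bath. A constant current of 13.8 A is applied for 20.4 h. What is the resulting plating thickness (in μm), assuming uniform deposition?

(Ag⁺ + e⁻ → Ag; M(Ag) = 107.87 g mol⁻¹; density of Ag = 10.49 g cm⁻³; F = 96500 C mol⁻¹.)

3720 μm

Q = I·t = 13.80 × 73440 = 1013000 C; n(e⁻) = 10.50 mol.
n(Ag) = n(e⁻)/1 = 10.50 mol, so m = 10.50 × 107.87 = 1133 g.
Volume = m/ρ = 1133 / 10.49 = 108.0 cm³.
Thickness = V/A = 108.0 / 290 = 0.372 cm = 3720 μm.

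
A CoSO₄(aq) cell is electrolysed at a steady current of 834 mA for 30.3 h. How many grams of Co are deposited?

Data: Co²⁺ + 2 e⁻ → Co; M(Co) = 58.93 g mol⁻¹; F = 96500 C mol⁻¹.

27.8 g

Q = I·t = 0.8340 A × 109080 s = 90970 C.
n(e⁻) = Q/F = 90970 / 96500 = 0.9427 mol.
Co²⁺ + 2 e⁻ → Co, so n(Co) = n(e⁻)/2 = 0.4714 mol.
m = n·M = 0.4714 × 58.93 = 27.8 g.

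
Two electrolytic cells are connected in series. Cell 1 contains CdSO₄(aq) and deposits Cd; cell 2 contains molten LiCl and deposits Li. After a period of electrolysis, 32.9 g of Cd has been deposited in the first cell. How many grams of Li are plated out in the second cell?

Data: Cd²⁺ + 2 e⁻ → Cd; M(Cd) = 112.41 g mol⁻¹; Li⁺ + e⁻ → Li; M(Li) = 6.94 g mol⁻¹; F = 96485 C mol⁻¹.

n(Cd) = 32.9 / 112.41 = 0.2927 mol.
Since Cd²⁺ + 2 e⁻ → Cd, n(e⁻) passed = 2 × 0.2927 = 0.5854 mol.
Cells in series carry the same charge, so the same 0.5854 mol of electrons passes through cell 2.
Li⁺ + e⁻ → Li, so n(Li) = 0.5854 / 1 = 0.5854 mol.
m(Li) = 0.5854 × 6.94 = 4.06 g.

4.06 g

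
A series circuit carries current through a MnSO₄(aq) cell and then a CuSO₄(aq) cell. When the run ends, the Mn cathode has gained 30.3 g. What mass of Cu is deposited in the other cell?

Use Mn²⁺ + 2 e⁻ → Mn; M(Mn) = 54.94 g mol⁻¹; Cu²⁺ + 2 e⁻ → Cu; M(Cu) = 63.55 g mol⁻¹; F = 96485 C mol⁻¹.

n(Mn) = 30.3 / 54.94 = 0.5515 mol.
Since Mn²⁺ + 2 e⁻ → Mn, n(e⁻) passed = 2 × 0.5515 = 1.103 mol.
Cells in series carry the same charge, so the same 1.103 mol of electrons passes through cell 2.
Cu²⁺ + 2 e⁻ → Cu, so n(Cu) = 1.103 / 2 = 0.5515 mol.
m(Cu) = 0.5515 × 63.55 = 35.0 g.

35.0 g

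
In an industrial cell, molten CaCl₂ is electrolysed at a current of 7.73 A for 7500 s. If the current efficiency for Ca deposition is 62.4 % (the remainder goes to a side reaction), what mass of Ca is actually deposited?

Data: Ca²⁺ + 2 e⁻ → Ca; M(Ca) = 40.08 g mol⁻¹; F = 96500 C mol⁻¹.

7.51 g

Q = I·t = 7.730 × 7500.0 = 57980 C.
n(e⁻) = 57980/96500 = 0.6008 mol; theoretically n(Ca) = 0.6008/2 = 0.3004 mol, m_theo = 12.04 g.
At 62.4 % efficiency, m_actual = 0.624 × 12.04 = 7.51 g.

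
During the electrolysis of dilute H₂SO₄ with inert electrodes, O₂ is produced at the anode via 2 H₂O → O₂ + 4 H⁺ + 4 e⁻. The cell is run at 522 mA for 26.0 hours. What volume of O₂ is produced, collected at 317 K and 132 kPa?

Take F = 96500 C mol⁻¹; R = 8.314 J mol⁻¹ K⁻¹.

Q = I·t = 0.5220 A × 93600 s = 48860 C.
n(e⁻) = Q/F = 48860 / 96500 = 0.5063 mol.
4 electrons are transferred per O₂ molecule, so n(O₂) = 0.5063 / 4 = 0.1266 mol.
V = nRT/P = (0.1266 × 8.314 × 317) / (132 × 10³ Pa) = 0.00253 m³ = 2.53 L.

2.53 L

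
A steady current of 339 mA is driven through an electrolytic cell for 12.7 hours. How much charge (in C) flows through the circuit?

Q = I·t = 0.3390 A × 45720 s = 15500 C.

15500 C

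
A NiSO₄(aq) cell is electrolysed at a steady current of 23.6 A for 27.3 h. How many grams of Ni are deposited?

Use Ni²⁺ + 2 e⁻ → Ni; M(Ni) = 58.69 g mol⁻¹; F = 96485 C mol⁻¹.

705 g

Q = I·t = 23.60 A × 98280 s = 2319000 C.
n(e⁻) = Q/F = 2319000 / 96485 = 24.04 mol.
Ni²⁺ + 2 e⁻ → Ni, so n(Ni) = n(e⁻)/2 = 12.02 mol.
m = n·M = 12.02 × 58.69 = 705 g.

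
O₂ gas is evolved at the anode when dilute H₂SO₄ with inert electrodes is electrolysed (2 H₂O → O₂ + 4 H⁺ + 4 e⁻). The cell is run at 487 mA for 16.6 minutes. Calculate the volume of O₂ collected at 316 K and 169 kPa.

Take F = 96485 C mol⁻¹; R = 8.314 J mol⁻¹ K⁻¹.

Q = I·t = 0.4870 A × 996.00 s = 485.1 C.
n(e⁻) = Q/F = 485.1 / 96485 = 0.005027 mol.
4 electrons are transferred per O₂ molecule, so n(O₂) = 0.005027 / 4 = 0.001257 mol.
V = nRT/P = (0.001257 × 8.314 × 316) / (169 × 10³ Pa) = 1.95 × 10⁻⁵ m³ = 0.0195 L.

0.0195 L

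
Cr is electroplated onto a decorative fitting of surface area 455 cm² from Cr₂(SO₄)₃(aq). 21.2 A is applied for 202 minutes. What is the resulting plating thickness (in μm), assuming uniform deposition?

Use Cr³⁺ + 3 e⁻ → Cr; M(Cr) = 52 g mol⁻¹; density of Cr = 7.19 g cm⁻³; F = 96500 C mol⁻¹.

Q = I·t = 21.20 × 12120 = 256900 C; n(e⁻) = 2.663 mol.
n(Cr) = n(e⁻)/3 = 0.8875 mol, so m = 0.8875 × 52 = 46.15 g.
Volume = m/ρ = 46.15 / 7.19 = 6.419 cm³.
Thickness = V/A = 6.419 / 455 = 0.0141 cm = 141 μm.

141 μm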